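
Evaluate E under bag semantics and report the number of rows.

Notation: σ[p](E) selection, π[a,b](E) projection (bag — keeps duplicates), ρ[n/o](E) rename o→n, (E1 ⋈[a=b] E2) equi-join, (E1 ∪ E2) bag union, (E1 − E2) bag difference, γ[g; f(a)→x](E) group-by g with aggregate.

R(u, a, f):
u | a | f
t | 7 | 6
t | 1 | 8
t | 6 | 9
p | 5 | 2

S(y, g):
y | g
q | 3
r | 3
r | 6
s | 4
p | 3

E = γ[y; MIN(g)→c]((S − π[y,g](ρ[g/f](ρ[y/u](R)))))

Row counts bottom-up:
  S → 5
  R → 4
  ρ[y/u](R) → 4
  ρ[g/f](ρ[y/u](R)) → 4
  π[y,g](ρ[g/f](ρ[y/u](R))) → 4
  (S − π[y,g](ρ[g/f](ρ[y/u](R)))) → 5
  γ[y; MIN(g)→c]((S − π[y,g](ρ[g/f](ρ[y/u](R))))) → 4

|E| = 4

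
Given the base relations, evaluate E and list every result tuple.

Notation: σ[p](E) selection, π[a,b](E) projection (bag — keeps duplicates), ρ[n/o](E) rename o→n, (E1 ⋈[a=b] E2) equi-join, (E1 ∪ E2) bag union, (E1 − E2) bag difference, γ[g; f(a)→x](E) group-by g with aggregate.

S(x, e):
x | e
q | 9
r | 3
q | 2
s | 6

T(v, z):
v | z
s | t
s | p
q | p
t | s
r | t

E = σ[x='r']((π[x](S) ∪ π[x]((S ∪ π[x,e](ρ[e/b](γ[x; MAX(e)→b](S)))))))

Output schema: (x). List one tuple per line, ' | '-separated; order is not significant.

Per-node cardinality:
  S → 4
  π[x](S) → 4
  S → 4
  S → 4
  γ[x; MAX(e)→b](S) → 3
  ρ[e/b](γ[x; MAX(e)→b](S)) → 3
  π[x,e](ρ[e/b](γ[x; MAX(e)→b](S))) → 3
  (S ∪ π[x,e](ρ[e/b](γ[x; MAX(e)→b](S)))) → 7
  π[x]((S ∪ π[x,e](ρ[e/b](γ[x; MAX(e)→b](S))))) → 7
  (π[x](S) ∪ π[x]((S ∪ π[x,e](ρ[e/b](γ[x; MAX(e)→b](S)))))) → 11
  σ[x='r']((π[x](S) ∪ π[x]((S ∪ π[x,e](ρ[e/b](γ[x; MAX(e)→b](S))))))) → 3

== RESULT ==
x
r
r
r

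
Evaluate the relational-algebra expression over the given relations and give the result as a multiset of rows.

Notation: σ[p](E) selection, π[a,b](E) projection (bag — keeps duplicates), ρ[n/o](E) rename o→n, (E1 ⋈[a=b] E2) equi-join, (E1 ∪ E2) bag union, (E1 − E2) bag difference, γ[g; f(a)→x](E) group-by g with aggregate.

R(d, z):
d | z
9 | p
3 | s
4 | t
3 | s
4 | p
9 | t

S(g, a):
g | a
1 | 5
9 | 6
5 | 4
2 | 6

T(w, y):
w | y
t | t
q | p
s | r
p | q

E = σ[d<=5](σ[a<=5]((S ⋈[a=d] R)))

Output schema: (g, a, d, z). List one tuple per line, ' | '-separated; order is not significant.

Per-node cardinality:
  S → 4
  R → 6
  (S ⋈[a=d] R) → 2
  σ[a<=5]((S ⋈[a=d] R)) → 2
  σ[d<=5](σ[a<=5]((S ⋈[a=d] R))) → 2

== RESULT ==
g | a | d | z
5 | 4 | 4 | p
5 | 4 | 4 | t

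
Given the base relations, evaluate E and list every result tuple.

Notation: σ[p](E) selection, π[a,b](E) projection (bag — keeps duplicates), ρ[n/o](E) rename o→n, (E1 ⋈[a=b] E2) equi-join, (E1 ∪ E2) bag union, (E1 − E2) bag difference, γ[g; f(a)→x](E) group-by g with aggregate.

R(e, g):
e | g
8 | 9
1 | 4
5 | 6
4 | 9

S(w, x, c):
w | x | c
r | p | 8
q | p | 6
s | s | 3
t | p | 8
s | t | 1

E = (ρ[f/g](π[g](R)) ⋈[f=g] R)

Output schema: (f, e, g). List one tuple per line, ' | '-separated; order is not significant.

Row counts bottom-up:
  R → 4
  π[g](R) → 4
  ρ[f/g](π[g](R)) → 4
  R → 4
  (ρ[f/g](π[g](R)) ⋈[f=g] R) → 6

== RESULT ==
f | e | g
4 | 1 | 4
6 | 5 | 6
9 | 4 | 9
9 | 4 | 9
9 | 8 | 9
9 | 8 | 9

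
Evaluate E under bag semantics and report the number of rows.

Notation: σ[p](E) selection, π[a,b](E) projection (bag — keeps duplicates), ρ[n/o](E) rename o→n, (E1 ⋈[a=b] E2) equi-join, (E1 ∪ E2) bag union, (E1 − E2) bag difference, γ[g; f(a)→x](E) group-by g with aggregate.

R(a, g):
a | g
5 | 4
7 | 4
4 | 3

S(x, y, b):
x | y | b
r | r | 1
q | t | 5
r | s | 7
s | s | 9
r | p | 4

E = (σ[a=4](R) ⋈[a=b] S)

Stepwise |·|:
  R → 3
  σ[a=4](R) → 1
  S → 5
  (σ[a=4](R) ⋈[a=b] S) → 1

|E| = 1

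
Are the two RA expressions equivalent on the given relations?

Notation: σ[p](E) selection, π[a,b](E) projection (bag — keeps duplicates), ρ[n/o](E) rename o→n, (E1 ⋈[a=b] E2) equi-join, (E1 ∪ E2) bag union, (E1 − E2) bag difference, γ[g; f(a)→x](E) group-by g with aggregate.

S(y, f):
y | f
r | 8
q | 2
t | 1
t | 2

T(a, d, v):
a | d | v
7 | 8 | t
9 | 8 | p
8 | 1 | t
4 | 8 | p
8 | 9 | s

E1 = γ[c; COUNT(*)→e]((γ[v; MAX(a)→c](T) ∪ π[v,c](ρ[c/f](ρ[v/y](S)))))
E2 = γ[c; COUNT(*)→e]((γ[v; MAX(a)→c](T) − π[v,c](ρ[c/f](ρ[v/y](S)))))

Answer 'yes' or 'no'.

E1 stepwise |·|:
  T → 5
  γ[v; MAX(a)→c](T) → 3
  S → 4
  ρ[v/y](S) → 4
  ρ[c/f](ρ[v/y](S)) → 4
  π[v,c](ρ[c/f](ρ[v/y](S))) → 4
  (γ[v; MAX(a)→c](T) ∪ π[v,c](ρ[c/f](ρ[v/y](S)))) → 7
  γ[c; COUNT(*)→e]((γ[v; MAX(a)→c](T) ∪ π[v,c](ρ[c/f](ρ[v/y](S))))) → 4
E2 stepwise |·|:
  T → 5
  γ[v; MAX(a)→c](T) → 3
  S → 4
  ρ[v/y](S) → 4
  ρ[c/f](ρ[v/y](S)) → 4
  π[v,c](ρ[c/f](ρ[v/y](S))) → 4
  (γ[v; MAX(a)→c](T) − π[v,c](ρ[c/f](ρ[v/y](S)))) → 3
  γ[c; COUNT(*)→e]((γ[v; MAX(a)→c](T) − π[v,c](ρ[c/f](ρ[v/y](S))))) → 2

E1 result:
c | e
1 | 1
2 | 2
8 | 3
9 | 1
E2 result:
c | e
8 | 2
9 | 1
Witness: (8, 3) appears 1× in E1 but 0× in E2.

no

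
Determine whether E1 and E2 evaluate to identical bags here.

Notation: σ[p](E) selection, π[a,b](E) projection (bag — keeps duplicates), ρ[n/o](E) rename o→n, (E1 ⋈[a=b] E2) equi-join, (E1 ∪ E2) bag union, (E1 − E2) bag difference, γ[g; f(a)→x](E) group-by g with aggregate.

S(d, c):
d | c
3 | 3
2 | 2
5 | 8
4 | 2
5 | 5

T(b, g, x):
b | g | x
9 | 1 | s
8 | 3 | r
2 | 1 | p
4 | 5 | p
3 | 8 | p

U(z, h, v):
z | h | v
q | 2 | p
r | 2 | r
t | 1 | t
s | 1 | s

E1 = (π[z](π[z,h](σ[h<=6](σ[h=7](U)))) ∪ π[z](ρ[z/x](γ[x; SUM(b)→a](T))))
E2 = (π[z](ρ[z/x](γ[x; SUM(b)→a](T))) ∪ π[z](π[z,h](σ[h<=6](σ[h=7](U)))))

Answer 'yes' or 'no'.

E1 row counts bottom-up:
  U → 4
  σ[h=7](U) → 0
  σ[h<=6](σ[h=7](U)) → 0
  π[z,h](σ[h<=6](σ[h=7](U))) → 0
  π[z](π[z,h](σ[h<=6](σ[h=7](U)))) → 0
  T → 5
  γ[x; SUM(b)→a](T) → 3
  ρ[z/x](γ[x; SUM(b)→a](T)) → 3
  π[z](ρ[z/x](γ[x; SUM(b)→a](T))) → 3
  (π[z](π[z,h](σ[h<=6](σ[h=7](U)))) ∪ π[z](ρ[z/x](γ[x; SUM(b)→a](T)))) → 3
E2 row counts bottom-up:
  T → 5
  γ[x; SUM(b)→a](T) → 3
  ρ[z/x](γ[x; SUM(b)→a](T)) → 3
  π[z](ρ[z/x](γ[x; SUM(b)→a](T))) → 3
  U → 4
  σ[h=7](U) → 0
  σ[h<=6](σ[h=7](U)) → 0
  π[z,h](σ[h<=6](σ[h=7](U))) → 0
  π[z](π[z,h](σ[h<=6](σ[h=7](U)))) → 0
  (π[z](ρ[z/x](γ[x; SUM(b)→a](T))) ∪ π[z](π[z,h](σ[h<=6](σ[h=7](U))))) → 3

E1 and E2 produce the same multiset:
z
p
r
s

yes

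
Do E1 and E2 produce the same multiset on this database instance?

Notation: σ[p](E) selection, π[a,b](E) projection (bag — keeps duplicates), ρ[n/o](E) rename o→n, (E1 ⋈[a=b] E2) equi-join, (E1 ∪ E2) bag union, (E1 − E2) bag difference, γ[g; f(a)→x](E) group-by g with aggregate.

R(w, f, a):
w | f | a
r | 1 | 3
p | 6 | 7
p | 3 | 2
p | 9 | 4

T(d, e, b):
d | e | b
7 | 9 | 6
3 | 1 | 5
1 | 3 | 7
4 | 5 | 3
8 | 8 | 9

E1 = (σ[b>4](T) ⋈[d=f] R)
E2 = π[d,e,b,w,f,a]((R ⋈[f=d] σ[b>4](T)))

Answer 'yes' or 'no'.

E1 row counts bottom-up:
  T → 5
  σ[b>4](T) → 4
  R → 4
  (σ[b>4](T) ⋈[d=f] R) → 2
E2 row counts bottom-up:
  R → 4
  T → 5
  σ[b>4](T) → 4
  (R ⋈[f=d] σ[b>4](T)) → 2
  π[d,e,b,w,f,a]((R ⋈[f=d] σ[b>4](T))) → 2

E1 and E2 produce the same multiset:
d | e | b | w | f | a
1 | 3 | 7 | r | 1 | 3
3 | 1 | 5 | p | 3 | 2

yes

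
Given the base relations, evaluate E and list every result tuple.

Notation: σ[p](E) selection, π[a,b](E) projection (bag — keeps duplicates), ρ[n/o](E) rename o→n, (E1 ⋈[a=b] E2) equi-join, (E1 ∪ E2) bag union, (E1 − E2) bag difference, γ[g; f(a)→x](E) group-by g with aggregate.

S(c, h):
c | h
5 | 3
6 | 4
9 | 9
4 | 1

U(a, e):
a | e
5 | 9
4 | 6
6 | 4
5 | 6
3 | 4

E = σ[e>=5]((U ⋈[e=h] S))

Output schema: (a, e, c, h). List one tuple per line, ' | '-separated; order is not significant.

Per-node cardinality:
  U → 5
  S → 4
  (U ⋈[e=h] S) → 3
  σ[e>=5]((U ⋈[e=h] S)) → 1

== RESULT ==
a | e | c | h
5 | 9 | 9 | 9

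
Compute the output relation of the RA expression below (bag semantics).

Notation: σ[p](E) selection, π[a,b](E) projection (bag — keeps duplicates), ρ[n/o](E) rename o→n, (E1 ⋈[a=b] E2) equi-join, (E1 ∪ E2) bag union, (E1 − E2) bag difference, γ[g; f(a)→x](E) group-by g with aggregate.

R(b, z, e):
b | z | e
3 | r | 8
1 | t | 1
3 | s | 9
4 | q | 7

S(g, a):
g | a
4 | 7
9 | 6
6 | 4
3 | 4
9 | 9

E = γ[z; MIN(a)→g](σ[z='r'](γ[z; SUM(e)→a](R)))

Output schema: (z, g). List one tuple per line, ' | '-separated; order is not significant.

Subexpression sizes:
  R → 4
  γ[z; SUM(e)→a](R) → 4
  σ[z='r'](γ[z; SUM(e)→a](R)) → 1
  γ[z; MIN(a)→g](σ[z='r'](γ[z; SUM(e)→a](R))) → 1

== RESULT ==
z | g
r | 8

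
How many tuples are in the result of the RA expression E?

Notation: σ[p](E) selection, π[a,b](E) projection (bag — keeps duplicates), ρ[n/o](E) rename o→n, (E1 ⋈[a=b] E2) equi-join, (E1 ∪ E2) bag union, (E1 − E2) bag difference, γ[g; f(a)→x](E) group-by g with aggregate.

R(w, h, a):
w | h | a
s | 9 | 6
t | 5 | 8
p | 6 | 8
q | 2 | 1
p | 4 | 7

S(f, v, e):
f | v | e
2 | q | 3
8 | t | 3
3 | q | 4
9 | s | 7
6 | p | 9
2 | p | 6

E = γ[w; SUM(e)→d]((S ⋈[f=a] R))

Subexpression sizes:
  S → 6
  R → 5
  (S ⋈[f=a] R) → 3
  γ[w; SUM(e)→d]((S ⋈[f=a] R)) → 3

|E| = 3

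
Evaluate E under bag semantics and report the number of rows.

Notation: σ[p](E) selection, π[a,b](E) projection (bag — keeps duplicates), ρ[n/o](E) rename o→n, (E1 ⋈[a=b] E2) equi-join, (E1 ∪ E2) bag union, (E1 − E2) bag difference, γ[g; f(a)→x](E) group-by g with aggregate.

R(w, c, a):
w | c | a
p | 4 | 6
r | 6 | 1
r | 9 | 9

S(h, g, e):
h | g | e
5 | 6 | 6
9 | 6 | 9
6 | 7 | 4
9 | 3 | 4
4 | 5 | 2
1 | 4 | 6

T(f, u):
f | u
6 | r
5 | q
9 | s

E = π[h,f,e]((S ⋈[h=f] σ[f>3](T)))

Stepwise |·|:
  S → 6
  T → 3
  σ[f>3](T) → 3
  (S ⋈[h=f] σ[f>3](T)) → 4
  π[h,f,e]((S ⋈[h=f] σ[f>3](T))) → 4

|E| = 4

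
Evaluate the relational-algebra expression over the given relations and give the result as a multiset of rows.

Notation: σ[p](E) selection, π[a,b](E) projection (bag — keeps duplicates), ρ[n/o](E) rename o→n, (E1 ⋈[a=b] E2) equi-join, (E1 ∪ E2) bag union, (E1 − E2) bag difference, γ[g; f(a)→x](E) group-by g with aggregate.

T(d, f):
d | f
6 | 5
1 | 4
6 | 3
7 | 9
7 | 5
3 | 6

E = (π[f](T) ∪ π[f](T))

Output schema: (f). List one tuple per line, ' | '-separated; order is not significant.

Subexpression sizes:
  T → 6
  π[f](T) → 6
  T → 6
  π[f](T) → 6
  (π[f](T) ∪ π[f](T)) → 12

== RESULT ==
f
3
3
4
4
5
5
5
5
6
6
9
9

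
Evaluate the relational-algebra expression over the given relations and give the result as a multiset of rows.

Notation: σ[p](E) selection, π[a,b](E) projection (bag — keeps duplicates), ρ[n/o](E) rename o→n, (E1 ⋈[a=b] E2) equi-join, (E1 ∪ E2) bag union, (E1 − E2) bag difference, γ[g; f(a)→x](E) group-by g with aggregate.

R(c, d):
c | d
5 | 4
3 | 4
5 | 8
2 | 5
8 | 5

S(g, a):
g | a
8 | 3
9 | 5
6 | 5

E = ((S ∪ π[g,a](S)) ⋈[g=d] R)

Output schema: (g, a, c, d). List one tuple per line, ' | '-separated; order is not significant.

Subexpression sizes:
  S → 3
  S → 3
  π[g,a](S) → 3
  (S ∪ π[g,a](S)) → 6
  R → 5
  ((S ∪ π[g,a](S)) ⋈[g=d] R) → 2

== RESULT ==
g | a | c | d
8 | 3 | 5 | 8
8 | 3 | 5 | 8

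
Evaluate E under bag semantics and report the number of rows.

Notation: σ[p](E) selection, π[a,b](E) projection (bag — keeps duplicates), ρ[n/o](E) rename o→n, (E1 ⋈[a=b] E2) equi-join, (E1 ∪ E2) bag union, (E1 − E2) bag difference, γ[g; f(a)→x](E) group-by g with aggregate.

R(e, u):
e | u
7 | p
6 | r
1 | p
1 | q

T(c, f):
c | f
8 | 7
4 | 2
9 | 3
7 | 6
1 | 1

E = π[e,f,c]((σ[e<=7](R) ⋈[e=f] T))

Stepwise |·|:
  R → 4
  σ[e<=7](R) → 4
  T → 5
  (σ[e<=7](R) ⋈[e=f] T) → 4
  π[e,f,c]((σ[e<=7](R) ⋈[e=f] T)) → 4

|E| = 4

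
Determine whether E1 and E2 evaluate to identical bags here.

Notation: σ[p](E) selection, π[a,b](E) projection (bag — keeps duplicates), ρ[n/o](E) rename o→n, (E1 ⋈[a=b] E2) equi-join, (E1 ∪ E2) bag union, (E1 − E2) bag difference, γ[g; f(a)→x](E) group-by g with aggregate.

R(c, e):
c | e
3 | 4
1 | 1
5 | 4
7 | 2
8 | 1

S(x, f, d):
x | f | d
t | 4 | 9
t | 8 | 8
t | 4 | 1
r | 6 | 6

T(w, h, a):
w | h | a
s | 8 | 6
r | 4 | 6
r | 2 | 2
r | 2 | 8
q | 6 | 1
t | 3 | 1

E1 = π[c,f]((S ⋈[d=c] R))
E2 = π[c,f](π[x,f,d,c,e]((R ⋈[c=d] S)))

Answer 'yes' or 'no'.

E1 row counts bottom-up:
  S → 4
  R → 5
  (S ⋈[d=c] R) → 2
  π[c,f]((S ⋈[d=c] R)) → 2
E2 row counts bottom-up:
  R → 5
  S → 4
  (R ⋈[c=d] S) → 2
  π[x,f,d,c,e]((R ⋈[c=d] S)) → 2
  π[c,f](π[x,f,d,c,e]((R ⋈[c=d] S))) → 2

E1 and E2 produce the same multiset:
c | f
1 | 4
8 | 8

yes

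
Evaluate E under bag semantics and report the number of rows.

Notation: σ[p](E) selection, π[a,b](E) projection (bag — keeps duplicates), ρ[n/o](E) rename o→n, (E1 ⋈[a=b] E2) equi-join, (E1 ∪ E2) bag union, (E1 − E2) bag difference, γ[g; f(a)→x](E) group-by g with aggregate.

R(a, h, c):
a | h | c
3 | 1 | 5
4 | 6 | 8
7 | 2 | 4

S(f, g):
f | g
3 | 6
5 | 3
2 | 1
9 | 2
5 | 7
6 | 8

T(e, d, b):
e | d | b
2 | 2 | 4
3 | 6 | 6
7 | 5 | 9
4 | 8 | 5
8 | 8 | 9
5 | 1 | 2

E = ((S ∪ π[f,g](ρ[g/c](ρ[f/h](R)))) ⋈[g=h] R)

Row counts bottom-up:
  S → 6
  R → 3
  ρ[f/h](R) → 3
  ρ[g/c](ρ[f/h](R)) → 3
  π[f,g](ρ[g/c](ρ[f/h](R))) → 3
  (S ∪ π[f,g](ρ[g/c](ρ[f/h](R)))) → 9
  R → 3
  ((S ∪ π[f,g](ρ[g/c](ρ[f/h](R)))) ⋈[g=h] R) → 3

|E| = 3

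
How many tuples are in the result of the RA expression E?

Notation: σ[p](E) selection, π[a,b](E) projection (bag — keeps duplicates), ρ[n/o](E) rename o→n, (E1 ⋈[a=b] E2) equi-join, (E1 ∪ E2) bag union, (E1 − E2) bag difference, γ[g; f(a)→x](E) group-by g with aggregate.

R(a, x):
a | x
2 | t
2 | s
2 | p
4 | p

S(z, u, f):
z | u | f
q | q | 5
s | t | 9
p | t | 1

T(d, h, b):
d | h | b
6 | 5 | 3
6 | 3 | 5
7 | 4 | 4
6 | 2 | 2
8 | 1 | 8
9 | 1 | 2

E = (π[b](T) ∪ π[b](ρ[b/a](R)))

Stepwise |·|:
  T → 6
  π[b](T) → 6
  R → 4
  ρ[b/a](R) → 4
  π[b](ρ[b/a](R)) → 4
  (π[b](T) ∪ π[b](ρ[b/a](R))) → 10

|E| = 10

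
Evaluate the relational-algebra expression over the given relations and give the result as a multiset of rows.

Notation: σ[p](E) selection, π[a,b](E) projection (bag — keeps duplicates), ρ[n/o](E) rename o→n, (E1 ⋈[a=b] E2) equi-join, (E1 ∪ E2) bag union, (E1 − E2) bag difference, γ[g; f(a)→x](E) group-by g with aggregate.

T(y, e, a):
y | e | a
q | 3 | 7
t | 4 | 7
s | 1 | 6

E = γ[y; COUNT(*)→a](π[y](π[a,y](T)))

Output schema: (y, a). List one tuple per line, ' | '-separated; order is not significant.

Subexpression sizes:
  T → 3
  π[a,y](T) → 3
  π[y](π[a,y](T)) → 3
  γ[y; COUNT(*)→a](π[y](π[a,y](T))) → 3

== RESULT ==
y | a
q | 1
s | 1
t | 1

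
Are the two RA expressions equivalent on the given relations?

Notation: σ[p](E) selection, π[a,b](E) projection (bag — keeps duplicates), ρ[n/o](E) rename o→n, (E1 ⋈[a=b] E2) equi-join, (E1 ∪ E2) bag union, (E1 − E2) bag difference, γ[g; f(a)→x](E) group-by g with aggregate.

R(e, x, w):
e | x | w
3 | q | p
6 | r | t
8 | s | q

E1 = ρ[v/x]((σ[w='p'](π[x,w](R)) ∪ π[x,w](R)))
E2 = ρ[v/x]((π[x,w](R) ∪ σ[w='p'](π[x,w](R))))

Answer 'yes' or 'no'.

E1 per-node cardinality:
  R → 3
  π[x,w](R) → 3
  σ[w='p'](π[x,w](R)) → 1
  R → 3
  π[x,w](R) → 3
  (σ[w='p'](π[x,w](R)) ∪ π[x,w](R)) → 4
  ρ[v/x]((σ[w='p'](π[x,w](R)) ∪ π[x,w](R))) → 4
E2 per-node cardinality:
  R → 3
  π[x,w](R) → 3
  R → 3
  π[x,w](R) → 3
  σ[w='p'](π[x,w](R)) → 1
  (π[x,w](R) ∪ σ[w='p'](π[x,w](R))) → 4
  ρ[v/x]((π[x,w](R) ∪ σ[w='p'](π[x,w](R)))) → 4

E1 and E2 produce the same multiset:
v | w
q | p
q | p
r | t
s | q

yes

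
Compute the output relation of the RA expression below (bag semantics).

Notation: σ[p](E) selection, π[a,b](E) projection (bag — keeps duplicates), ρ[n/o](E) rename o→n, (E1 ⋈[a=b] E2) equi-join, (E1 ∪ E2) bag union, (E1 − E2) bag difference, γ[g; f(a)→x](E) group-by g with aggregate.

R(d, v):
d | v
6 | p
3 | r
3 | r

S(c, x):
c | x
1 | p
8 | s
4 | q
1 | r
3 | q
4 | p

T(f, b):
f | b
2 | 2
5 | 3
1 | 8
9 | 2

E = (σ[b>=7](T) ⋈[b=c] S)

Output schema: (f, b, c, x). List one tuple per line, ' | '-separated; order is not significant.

Row counts bottom-up:
  T → 4
  σ[b>=7](T) → 1
  S → 6
  (σ[b>=7](T) ⋈[b=c] S) → 1

== RESULT ==
f | b | c | x
1 | 8 | 8 | s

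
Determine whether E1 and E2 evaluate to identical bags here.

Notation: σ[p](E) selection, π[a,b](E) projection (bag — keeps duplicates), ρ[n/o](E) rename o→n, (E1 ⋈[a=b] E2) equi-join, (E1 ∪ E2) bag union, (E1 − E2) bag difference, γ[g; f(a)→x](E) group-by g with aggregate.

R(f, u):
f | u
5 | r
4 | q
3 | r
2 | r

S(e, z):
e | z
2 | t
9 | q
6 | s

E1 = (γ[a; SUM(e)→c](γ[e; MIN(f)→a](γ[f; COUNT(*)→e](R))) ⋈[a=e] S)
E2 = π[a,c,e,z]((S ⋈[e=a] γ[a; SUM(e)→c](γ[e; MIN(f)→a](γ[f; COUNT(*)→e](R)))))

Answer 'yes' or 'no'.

E1 stepwise |·|:
  R → 4
  γ[f; COUNT(*)→e](R) → 4
  γ[e; MIN(f)→a](γ[f; COUNT(*)→e](R)) → 1
  γ[a; SUM(e)→c](γ[e; MIN(f)→a](γ[f; COUNT(*)→e](R))) → 1
  S → 3
  (γ[a; SUM(e)→c](γ[e; MIN(f)→a](γ[f; COUNT(*)→e](R))) ⋈[a=e] S) → 1
E2 stepwise |·|:
  S → 3
  R → 4
  γ[f; COUNT(*)→e](R) → 4
  γ[e; MIN(f)→a](γ[f; COUNT(*)→e](R)) → 1
  γ[a; SUM(e)→c](γ[e; MIN(f)→a](γ[f; COUNT(*)→e](R))) → 1
  (S ⋈[e=a] γ[a; SUM(e)→c](γ[e; MIN(f)→a](γ[f; COUNT(*)→e](R)))) → 1
  π[a,c,e,z]((S ⋈[e=a] γ[a; SUM(e)→c](γ[e; MIN(f)→a](γ[f; COUNT(*)→e](R))))) → 1

E1 and E2 produce the same multiset:
a | c | e | z
2 | 1 | 2 | t

yes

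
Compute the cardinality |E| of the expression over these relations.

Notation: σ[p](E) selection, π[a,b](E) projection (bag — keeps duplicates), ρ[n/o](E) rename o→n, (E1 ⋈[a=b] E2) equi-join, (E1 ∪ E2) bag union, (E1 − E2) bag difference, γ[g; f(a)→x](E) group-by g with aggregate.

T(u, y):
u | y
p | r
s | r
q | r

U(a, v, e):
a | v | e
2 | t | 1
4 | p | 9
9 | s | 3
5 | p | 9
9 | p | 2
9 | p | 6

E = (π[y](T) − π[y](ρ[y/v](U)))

Row counts bottom-up:
  T → 3
  π[y](T) → 3
  U → 6
  ρ[y/v](U) → 6
  π[y](ρ[y/v](U)) → 6
  (π[y](T) − π[y](ρ[y/v](U))) → 3

|E| = 3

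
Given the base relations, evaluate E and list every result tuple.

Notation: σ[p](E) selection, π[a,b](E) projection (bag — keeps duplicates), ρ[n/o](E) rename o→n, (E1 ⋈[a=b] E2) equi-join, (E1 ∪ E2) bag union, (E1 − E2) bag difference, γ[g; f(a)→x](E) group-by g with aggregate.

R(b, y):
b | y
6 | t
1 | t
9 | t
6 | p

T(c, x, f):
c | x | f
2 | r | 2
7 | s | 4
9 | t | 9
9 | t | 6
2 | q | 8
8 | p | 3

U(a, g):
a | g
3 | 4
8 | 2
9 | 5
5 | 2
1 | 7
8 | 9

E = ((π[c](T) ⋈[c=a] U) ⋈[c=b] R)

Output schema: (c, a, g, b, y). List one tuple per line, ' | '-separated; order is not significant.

Subexpression sizes:
  T → 6
  π[c](T) → 6
  U → 6
  (π[c](T) ⋈[c=a] U) → 4
  R → 4
  ((π[c](T) ⋈[c=a] U) ⋈[c=b] R) → 2

== RESULT ==
c | a | g | b | y
9 | 9 | 5 | 9 | t
9 | 9 | 5 | 9 | t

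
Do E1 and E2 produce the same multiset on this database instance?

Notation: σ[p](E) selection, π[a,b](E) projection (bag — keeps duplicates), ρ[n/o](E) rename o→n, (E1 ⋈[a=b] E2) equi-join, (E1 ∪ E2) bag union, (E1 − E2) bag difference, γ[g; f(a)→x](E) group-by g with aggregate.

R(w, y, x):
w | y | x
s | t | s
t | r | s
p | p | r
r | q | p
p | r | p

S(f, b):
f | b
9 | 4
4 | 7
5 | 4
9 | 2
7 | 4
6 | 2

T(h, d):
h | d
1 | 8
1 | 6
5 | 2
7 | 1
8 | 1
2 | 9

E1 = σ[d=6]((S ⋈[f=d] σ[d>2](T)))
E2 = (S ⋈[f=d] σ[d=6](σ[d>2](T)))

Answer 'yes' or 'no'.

E1 stepwise |·|:
  S → 6
  T → 6
  σ[d>2](T) → 3
  (S ⋈[f=d] σ[d>2](T)) → 3
  σ[d=6]((S ⋈[f=d] σ[d>2](T))) → 1
E2 stepwise |·|:
  S → 6
  T → 6
  σ[d>2](T) → 3
  σ[d=6](σ[d>2](T)) → 1
  (S ⋈[f=d] σ[d=6](σ[d>2](T))) → 1

E1 and E2 produce the same multiset:
f | b | h | d
6 | 2 | 1 | 6

yes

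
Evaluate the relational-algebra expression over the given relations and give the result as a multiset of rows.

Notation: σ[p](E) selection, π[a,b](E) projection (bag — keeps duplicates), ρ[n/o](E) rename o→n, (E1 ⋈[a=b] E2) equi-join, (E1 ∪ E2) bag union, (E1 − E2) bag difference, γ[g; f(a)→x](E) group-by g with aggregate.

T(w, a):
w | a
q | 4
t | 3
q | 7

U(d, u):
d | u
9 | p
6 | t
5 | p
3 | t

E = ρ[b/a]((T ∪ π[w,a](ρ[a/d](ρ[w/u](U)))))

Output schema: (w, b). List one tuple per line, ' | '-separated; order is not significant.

Stepwise |·|:
  T → 3
  U → 4
  ρ[w/u](U) → 4
  ρ[a/d](ρ[w/u](U)) → 4
  π[w,a](ρ[a/d](ρ[w/u](U))) → 4
  (T ∪ π[w,a](ρ[a/d](ρ[w/u](U)))) → 7
  ρ[b/a]((T ∪ π[w,a](ρ[a/d](ρ[w/u](U))))) → 7

== RESULT ==
w | b
p | 5
p | 9
q | 4
q | 7
t | 3
t | 3
t | 6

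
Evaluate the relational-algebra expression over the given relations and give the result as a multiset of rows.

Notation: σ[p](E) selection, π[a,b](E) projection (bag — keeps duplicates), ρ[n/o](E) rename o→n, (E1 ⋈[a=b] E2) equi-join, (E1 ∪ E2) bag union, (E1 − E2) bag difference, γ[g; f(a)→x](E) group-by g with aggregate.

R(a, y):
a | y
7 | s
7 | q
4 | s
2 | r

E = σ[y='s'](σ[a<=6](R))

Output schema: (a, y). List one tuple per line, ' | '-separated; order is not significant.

Stepwise |·|:
  R → 4
  σ[a<=6](R) → 2
  σ[y='s'](σ[a<=6](R)) → 1

== RESULT ==
a | y
4 | s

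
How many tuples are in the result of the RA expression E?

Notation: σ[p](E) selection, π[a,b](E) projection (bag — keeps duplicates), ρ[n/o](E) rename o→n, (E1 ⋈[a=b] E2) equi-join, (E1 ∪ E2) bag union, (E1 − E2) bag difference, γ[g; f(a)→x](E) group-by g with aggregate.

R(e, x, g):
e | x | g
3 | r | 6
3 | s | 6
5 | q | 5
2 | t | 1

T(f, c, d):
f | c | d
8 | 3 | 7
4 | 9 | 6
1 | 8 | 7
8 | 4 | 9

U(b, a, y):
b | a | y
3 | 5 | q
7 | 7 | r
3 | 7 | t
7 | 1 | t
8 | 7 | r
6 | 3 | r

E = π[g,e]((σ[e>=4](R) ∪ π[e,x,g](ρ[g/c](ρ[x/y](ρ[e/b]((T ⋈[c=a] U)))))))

Row counts bottom-up:
  R → 4
  σ[e>=4](R) → 1
  T → 4
  U → 6
  (T ⋈[c=a] U) → 1
  ρ[e/b]((T ⋈[c=a] U)) → 1
  ρ[x/y](ρ[e/b]((T ⋈[c=a] U))) → 1
  ρ[g/c](ρ[x/y](ρ[e/b]((T ⋈[c=a] U)))) → 1
  π[e,x,g](ρ[g/c](ρ[x/y](ρ[e/b]((T ⋈[c=a] U))))) → 1
  (σ[e>=4](R) ∪ π[e,x,g](ρ[g/c](ρ[x/y](ρ[e/b]((T ⋈[c=a] U)))))) → 2
  π[g,e]((σ[e>=4](R) ∪ π[e,x,g](ρ[g/c](ρ[x/y](ρ[e/b]((T ⋈[c=a] U))))))) → 2

|E| = 2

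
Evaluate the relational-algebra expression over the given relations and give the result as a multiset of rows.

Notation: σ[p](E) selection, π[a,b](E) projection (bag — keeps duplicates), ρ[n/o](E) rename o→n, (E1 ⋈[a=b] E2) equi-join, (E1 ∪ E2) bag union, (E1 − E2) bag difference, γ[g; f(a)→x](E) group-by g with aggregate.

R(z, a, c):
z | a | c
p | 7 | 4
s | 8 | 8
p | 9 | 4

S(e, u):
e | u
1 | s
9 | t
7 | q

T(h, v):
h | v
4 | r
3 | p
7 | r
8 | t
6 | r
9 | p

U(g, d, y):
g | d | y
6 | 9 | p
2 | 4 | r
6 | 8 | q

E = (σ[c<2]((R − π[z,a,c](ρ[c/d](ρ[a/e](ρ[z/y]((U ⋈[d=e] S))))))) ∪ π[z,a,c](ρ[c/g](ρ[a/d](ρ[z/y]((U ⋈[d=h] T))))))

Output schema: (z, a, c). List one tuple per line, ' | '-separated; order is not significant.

Row counts bottom-up:
  R → 3
  U → 3
  S → 3
  (U ⋈[d=e] S) → 1
  ρ[z/y]((U ⋈[d=e] S)) → 1
  ρ[a/e](ρ[z/y]((U ⋈[d=e] S))) → 1
  ρ[c/d](ρ[a/e](ρ[z/y]((U ⋈[d=e] S)))) → 1
  π[z,a,c](ρ[c/d](ρ[a/e](ρ[z/y]((U ⋈[d=e] S))))) → 1
  (R − π[z,a,c](ρ[c/d](ρ[a/e](ρ[z/y]((U ⋈[d=e] S)))))) → 3
  σ[c<2]((R − π[z,a,c](ρ[c/d](ρ[a/e](ρ[z/y]((U ⋈[d=e] S))))))) → 0
  U → 3
  T → 6
  (U ⋈[d=h] T) → 3
  ρ[z/y]((U ⋈[d=h] T)) → 3
  ρ[a/d](ρ[z/y]((U ⋈[d=h] T))) → 3
  ρ[c/g](ρ[a/d](ρ[z/y]((U ⋈[d=h] T)))) → 3
  π[z,a,c](ρ[c/g](ρ[a/d](ρ[z/y]((U ⋈[d=h] T))))) → 3
  (σ[c<2]((R − π[z,a,c](ρ[c/d](ρ[a/e](ρ[z/y]((U ⋈[d=e] S))))))) ∪ π[z,a,c](ρ[c/g](ρ[a/d](ρ[z/y]((U ⋈[d=h] T)))))) → 3

== RESULT ==
z | a | c
p | 9 | 6
q | 8 | 6
r | 4 | 2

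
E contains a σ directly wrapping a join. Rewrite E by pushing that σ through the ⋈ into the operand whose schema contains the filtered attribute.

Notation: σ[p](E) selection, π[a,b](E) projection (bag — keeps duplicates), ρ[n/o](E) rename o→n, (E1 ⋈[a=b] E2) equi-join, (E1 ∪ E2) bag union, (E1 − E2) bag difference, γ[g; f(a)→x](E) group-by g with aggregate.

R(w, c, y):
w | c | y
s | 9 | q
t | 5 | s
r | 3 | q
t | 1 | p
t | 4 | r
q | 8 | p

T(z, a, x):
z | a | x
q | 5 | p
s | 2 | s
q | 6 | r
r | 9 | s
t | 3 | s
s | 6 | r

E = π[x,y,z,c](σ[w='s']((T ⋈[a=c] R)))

σ filters on w, owned by the right side.
E' = π[x,y,z,c]((T ⋈[a=c] σ[w='s'](R)))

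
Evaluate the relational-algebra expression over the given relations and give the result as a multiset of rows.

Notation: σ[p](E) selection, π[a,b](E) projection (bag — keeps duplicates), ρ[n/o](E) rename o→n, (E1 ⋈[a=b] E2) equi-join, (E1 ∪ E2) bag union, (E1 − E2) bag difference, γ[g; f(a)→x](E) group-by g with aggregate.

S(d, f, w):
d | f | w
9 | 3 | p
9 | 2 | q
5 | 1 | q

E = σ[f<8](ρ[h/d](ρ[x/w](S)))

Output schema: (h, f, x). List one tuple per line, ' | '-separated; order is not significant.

Subexpression sizes:
  S → 3
  ρ[x/w](S) → 3
  ρ[h/d](ρ[x/w](S)) → 3
  σ[f<8](ρ[h/d](ρ[x/w](S))) → 3

== RESULT ==
h | f | x
5 | 1 | q
9 | 2 | q
9 | 3 | p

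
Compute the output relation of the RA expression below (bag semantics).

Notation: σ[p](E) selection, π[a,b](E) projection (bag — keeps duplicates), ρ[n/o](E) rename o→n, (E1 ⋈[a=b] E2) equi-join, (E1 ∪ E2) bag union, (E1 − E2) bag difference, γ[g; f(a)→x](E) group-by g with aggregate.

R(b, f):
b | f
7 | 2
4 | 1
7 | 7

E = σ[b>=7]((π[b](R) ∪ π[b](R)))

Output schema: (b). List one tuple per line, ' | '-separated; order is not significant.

Row counts bottom-up:
  R → 3
  π[b](R) → 3
  R → 3
  π[b](R) → 3
  (π[b](R) ∪ π[b](R)) → 6
  σ[b>=7]((π[b](R) ∪ π[b](R))) → 4

== RESULT ==
b
7
7
7
7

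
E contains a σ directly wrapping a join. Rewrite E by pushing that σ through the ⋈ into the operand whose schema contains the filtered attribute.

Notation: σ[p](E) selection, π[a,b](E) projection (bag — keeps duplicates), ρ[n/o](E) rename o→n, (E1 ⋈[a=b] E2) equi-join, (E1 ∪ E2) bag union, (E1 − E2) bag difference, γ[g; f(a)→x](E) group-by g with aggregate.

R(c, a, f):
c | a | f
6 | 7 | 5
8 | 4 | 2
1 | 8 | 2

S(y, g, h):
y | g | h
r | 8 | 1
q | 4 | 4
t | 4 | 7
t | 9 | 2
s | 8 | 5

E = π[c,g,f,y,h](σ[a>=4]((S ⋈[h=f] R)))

σ filters on a, owned by the right side.
E' = π[c,g,f,y,h]((S ⋈[h=f] σ[a>=4](R)))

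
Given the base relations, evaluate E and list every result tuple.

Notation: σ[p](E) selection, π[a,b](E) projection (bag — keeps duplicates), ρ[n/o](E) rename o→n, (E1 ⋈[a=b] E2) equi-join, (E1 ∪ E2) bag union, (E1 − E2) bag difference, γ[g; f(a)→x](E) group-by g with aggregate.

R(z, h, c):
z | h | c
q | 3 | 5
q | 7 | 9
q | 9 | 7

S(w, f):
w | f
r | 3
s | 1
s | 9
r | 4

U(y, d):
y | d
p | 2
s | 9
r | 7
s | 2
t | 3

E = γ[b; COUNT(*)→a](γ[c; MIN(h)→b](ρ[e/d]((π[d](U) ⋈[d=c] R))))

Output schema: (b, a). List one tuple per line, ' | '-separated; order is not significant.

Per-node cardinality:
  U → 5
  π[d](U) → 5
  R → 3
  (π[d](U) ⋈[d=c] R) → 2
  ρ[e/d]((π[d](U) ⋈[d=c] R)) → 2
  γ[c; MIN(h)→b](ρ[e/d]((π[d](U) ⋈[d=c] R))) → 2
  γ[b; COUNT(*)→a](γ[c; MIN(h)→b](ρ[e/d]((π[d](U) ⋈[d=c] R)))) → 2

== RESULT ==
b | a
7 | 1
9 | 1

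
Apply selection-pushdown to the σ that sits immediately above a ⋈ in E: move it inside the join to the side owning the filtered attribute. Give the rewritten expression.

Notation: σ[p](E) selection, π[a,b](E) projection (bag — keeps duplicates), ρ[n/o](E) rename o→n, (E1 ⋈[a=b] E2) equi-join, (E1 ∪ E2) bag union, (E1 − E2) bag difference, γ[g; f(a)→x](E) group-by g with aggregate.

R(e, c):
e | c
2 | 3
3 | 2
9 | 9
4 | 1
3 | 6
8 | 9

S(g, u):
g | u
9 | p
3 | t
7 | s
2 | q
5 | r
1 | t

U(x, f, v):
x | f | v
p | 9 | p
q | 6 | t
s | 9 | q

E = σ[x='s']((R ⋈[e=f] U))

σ filters on x, owned by the right side.
E' = (R ⋈[e=f] σ[x='s'](U))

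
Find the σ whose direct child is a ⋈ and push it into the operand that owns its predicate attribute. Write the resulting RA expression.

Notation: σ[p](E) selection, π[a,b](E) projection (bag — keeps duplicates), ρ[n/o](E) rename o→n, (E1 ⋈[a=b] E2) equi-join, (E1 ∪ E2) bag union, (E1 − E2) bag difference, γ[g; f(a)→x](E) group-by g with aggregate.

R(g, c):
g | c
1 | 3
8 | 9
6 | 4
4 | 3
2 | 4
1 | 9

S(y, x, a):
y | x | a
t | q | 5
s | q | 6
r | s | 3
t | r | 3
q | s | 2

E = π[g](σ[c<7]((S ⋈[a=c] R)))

σ filters on c, owned by the right side.
E' = π[g]((S ⋈[a=c] σ[c<7](R)))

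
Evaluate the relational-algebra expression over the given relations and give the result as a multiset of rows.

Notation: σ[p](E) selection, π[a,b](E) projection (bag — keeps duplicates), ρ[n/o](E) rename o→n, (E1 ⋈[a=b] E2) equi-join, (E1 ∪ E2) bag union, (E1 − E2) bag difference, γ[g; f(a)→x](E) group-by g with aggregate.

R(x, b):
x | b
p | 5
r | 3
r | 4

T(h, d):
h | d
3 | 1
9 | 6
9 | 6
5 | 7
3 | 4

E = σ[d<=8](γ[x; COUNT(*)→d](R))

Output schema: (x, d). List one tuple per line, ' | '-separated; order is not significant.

Subexpression sizes:
  R → 3
  γ[x; COUNT(*)→d](R) → 2
  σ[d<=8](γ[x; COUNT(*)→d](R)) → 2

== RESULT ==
x | d
p | 1
r | 2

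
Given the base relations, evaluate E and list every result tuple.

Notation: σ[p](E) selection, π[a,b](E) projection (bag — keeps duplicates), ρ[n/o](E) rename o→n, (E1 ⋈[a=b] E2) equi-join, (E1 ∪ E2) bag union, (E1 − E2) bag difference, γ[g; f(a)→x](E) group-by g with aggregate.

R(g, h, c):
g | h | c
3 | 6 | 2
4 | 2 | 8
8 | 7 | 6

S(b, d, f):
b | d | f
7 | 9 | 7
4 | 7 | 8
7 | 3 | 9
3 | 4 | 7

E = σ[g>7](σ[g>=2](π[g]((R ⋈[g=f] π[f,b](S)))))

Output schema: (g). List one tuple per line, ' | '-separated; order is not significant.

Stepwise |·|:
  R → 3
  S → 4
  π[f,b](S) → 4
  (R ⋈[g=f] π[f,b](S)) → 1
  π[g]((R ⋈[g=f] π[f,b](S))) → 1
  σ[g>=2](π[g]((R ⋈[g=f] π[f,b](S)))) → 1
  σ[g>7](σ[g>=2](π[g]((R ⋈[g=f] π[f,b](S))))) → 1

== RESULT ==
g
8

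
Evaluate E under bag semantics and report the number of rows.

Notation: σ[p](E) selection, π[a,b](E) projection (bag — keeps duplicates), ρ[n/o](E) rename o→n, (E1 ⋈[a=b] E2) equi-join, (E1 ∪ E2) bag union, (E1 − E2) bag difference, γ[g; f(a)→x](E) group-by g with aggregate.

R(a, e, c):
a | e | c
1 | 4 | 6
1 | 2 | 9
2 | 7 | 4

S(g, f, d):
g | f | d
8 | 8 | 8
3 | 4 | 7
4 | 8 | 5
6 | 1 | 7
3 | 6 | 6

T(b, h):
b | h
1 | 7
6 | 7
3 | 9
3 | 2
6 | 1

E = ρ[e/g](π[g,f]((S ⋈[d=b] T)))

Row counts bottom-up:
  S → 5
  T → 5
  (S ⋈[d=b] T) → 2
  π[g,f]((S ⋈[d=b] T)) → 2
  ρ[e/g](π[g,f]((S ⋈[d=b] T))) → 2

|E| = 2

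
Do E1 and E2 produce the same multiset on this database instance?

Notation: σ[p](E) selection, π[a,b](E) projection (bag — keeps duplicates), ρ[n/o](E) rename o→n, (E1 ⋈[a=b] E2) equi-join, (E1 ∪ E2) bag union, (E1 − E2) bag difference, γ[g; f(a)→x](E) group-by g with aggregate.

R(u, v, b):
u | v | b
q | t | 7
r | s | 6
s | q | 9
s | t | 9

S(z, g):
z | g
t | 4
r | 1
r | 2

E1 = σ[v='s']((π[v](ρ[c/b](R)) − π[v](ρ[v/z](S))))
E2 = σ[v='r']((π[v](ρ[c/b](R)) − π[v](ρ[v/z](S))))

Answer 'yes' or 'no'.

E1 per-node cardinality:
  R → 4
  ρ[c/b](R) → 4
  π[v](ρ[c/b](R)) → 4
  S → 3
  ρ[v/z](S) → 3
  π[v](ρ[v/z](S)) → 3
  (π[v](ρ[c/b](R)) − π[v](ρ[v/z](S))) → 3
  σ[v='s']((π[v](ρ[c/b](R)) − π[v](ρ[v/z](S)))) → 1
E2 per-node cardinality:
  R → 4
  ρ[c/b](R) → 4
  π[v](ρ[c/b](R)) → 4
  S → 3
  ρ[v/z](S) → 3
  π[v](ρ[v/z](S)) → 3
  (π[v](ρ[c/b](R)) − π[v](ρ[v/z](S))) → 3
  σ[v='r']((π[v](ρ[c/b](R)) − π[v](ρ[v/z](S)))) → 0

E1 result:
v
s
E2 result:
v
(0 rows)
Witness: ('s',) appears 1× in E1 but 0× in E2.

no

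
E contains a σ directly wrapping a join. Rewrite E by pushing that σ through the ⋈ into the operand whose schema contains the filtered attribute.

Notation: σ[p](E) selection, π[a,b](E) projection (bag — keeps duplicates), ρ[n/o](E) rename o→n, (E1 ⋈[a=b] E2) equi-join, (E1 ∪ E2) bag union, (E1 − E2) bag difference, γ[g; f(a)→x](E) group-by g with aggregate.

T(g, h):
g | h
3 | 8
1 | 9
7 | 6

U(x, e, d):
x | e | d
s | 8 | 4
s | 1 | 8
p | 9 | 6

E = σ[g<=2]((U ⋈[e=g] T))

σ filters on g, owned by the right side.
E' = (U ⋈[e=g] σ[g<=2](T))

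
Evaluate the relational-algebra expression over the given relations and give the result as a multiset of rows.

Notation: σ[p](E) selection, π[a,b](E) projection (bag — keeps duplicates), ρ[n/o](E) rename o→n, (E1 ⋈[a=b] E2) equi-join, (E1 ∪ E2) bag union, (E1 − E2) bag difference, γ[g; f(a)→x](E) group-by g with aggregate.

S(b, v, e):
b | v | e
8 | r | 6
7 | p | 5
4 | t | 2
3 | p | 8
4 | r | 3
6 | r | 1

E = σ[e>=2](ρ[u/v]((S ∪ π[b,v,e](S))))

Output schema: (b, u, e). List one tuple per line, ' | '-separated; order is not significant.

Row counts bottom-up:
  S → 6
  S → 6
  π[b,v,e](S) → 6
  (S ∪ π[b,v,e](S)) → 12
  ρ[u/v]((S ∪ π[b,v,e](S))) → 12
  σ[e>=2](ρ[u/v]((S ∪ π[b,v,e](S)))) → 10

== RESULT ==
b | u | e
3 | p | 8
3 | p | 8
4 | r | 3
4 | r | 3
4 | t | 2
4 | t | 2
7 | p | 5
7 | p | 5
8 | r | 6
8 | r | 6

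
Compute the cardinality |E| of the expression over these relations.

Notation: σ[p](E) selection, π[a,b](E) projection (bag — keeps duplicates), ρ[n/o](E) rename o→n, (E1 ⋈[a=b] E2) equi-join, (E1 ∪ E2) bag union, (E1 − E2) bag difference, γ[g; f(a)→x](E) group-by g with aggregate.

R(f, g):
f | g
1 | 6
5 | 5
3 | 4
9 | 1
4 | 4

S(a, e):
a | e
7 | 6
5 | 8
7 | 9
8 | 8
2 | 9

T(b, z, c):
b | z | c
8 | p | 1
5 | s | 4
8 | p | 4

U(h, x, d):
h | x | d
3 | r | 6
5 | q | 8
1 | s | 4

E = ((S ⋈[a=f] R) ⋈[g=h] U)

Row counts bottom-up:
  S → 5
  R → 5
  (S ⋈[a=f] R) → 1
  U → 3
  ((S ⋈[a=f] R) ⋈[g=h] U) → 1

|E| = 1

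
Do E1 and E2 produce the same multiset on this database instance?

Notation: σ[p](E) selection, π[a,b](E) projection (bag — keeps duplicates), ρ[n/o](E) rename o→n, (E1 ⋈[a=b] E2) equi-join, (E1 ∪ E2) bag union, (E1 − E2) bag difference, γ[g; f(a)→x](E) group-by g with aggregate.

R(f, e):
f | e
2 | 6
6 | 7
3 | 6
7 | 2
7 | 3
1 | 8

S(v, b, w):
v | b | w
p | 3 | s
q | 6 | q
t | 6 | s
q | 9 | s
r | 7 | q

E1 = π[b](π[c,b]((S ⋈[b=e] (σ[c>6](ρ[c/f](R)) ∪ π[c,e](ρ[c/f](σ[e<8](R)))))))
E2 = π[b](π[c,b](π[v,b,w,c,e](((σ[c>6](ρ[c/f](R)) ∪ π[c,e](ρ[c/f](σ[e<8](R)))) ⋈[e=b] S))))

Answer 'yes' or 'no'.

E1 stepwise |·|:
  S → 5
  R → 6
  ρ[c/f](R) → 6
  σ[c>6](ρ[c/f](R)) → 2
  R → 6
  σ[e<8](R) → 5
  ρ[c/f](σ[e<8](R)) → 5
  π[c,e](ρ[c/f](σ[e<8](R))) → 5
  (σ[c>6](ρ[c/f](R)) ∪ π[c,e](ρ[c/f](σ[e<8](R)))) → 7
  (S ⋈[b=e] (σ[c>6](ρ[c/f](R)) ∪ π[c,e](ρ[c/f](σ[e<8](R))))) → 7
  π[c,b]((S ⋈[b=e] (σ[c>6](ρ[c/f](R)) ∪ π[c,e](ρ[c/f](σ[e<8](R)))))) → 7
  π[b](π[c,b]((S ⋈[b=e] (σ[c>6](ρ[c/f](R)) ∪ π[c,e](ρ[c/f](σ[e<8](R))))))) → 7
E2 stepwise |·|:
  R → 6
  ρ[c/f](R) → 6
  σ[c>6](ρ[c/f](R)) → 2
  R → 6
  σ[e<8](R) → 5
  ρ[c/f](σ[e<8](R)) → 5
  π[c,e](ρ[c/f](σ[e<8](R))) → 5
  (σ[c>6](ρ[c/f](R)) ∪ π[c,e](ρ[c/f](σ[e<8](R)))) → 7
  S → 5
  ((σ[c>6](ρ[c/f](R)) ∪ π[c,e](ρ[c/f](σ[e<8](R)))) ⋈[e=b] S) → 7
  π[v,b,w,c,e](((σ[c>6](ρ[c/f](R)) ∪ π[c,e](ρ[c/f](σ[e<8](R)))) ⋈[e=b] S)) → 7
  π[c,b](π[v,b,w,c,e](((σ[c>6](ρ[c/f](R)) ∪ π[c,e](ρ[c/f](σ[e<8](R)))) ⋈[e=b] S))) → 7
  π[b](π[c,b](π[v,b,w,c,e](((σ[c>6](ρ[c/f](R)) ∪ π[c,e](ρ[c/f](σ[e<8](R)))) ⋈[e=b] S)))) → 7

E1 and E2 produce the same multiset:
b
3
3
6
6
6
6
7

yes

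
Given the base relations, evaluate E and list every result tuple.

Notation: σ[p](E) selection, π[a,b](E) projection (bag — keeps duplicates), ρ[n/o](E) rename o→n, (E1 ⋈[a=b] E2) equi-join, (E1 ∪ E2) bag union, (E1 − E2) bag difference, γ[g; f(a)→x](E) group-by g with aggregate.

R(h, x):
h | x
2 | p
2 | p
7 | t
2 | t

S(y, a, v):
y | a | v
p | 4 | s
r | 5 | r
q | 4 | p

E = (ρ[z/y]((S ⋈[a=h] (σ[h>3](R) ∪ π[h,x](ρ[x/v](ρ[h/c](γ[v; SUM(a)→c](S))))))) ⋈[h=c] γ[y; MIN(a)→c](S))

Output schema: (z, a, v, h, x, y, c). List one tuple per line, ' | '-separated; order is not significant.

Stepwise |·|:
  S → 3
  R → 4
  σ[h>3](R) → 1
  S → 3
  γ[v; SUM(a)→c](S) → 3
  ρ[h/c](γ[v; SUM(a)→c](S)) → 3
  ρ[x/v](ρ[h/c](γ[v; SUM(a)→c](S))) → 3
  π[h,x](ρ[x/v](ρ[h/c](γ[v; SUM(a)→c](S)))) → 3
  (σ[h>3](R) ∪ π[h,x](ρ[x/v](ρ[h/c](γ[v; SUM(a)→c](S))))) → 4
  (S ⋈[a=h] (σ[h>3](R) ∪ π[h,x](ρ[x/v](ρ[h/c](γ[v; SUM(a)→c](S)))))) → 5
  ρ[z/y]((S ⋈[a=h] (σ[h>3](R) ∪ π[h,x](ρ[x/v](ρ[h/c](γ[v; SUM(a)→c](S))))))) → 5
  S → 3
  γ[y; MIN(a)→c](S) → 3
  (ρ[z/y]((S ⋈[a=h] (σ[h>3](R) ∪ π[h,x](ρ[x/v](ρ[h/c](γ[v; SUM(a)→c](S))))))) ⋈[h=c] γ[y; MIN(a)→c](S)) → 9

== RESULT ==
z | a | v | h | x | y | c
p | 4 | s | 4 | p | p | 4
p | 4 | s | 4 | p | q | 4
p | 4 | s | 4 | s | p | 4
p | 4 | s | 4 | s | q | 4
q | 4 | p | 4 | p | p | 4
q | 4 | p | 4 | p | q | 4
q | 4 | p | 4 | s | p | 4
q | 4 | p | 4 | s | q | 4
r | 5 | r | 5 | r | r | 5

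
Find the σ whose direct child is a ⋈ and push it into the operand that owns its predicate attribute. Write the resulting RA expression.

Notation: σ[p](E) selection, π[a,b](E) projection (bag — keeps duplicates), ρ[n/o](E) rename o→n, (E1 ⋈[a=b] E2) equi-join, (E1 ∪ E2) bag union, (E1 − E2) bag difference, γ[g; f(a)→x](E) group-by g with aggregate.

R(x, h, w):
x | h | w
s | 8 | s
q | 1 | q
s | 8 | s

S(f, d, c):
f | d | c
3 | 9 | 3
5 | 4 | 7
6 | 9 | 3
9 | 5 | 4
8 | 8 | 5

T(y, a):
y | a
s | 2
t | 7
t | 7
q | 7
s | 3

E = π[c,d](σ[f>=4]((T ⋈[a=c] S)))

σ filters on f, owned by the right side.
E' = π[c,d]((T ⋈[a=c] σ[f>=4](S)))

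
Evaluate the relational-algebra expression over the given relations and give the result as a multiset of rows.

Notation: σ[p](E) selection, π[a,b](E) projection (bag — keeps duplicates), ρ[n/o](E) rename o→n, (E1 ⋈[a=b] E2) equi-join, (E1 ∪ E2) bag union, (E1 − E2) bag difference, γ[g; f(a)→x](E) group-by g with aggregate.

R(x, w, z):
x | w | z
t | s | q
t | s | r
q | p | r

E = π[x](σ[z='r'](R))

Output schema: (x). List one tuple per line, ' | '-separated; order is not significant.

Subexpression sizes:
  R → 3
  σ[z='r'](R) → 2
  π[x](σ[z='r'](R)) → 2

== RESULT ==
x
q
t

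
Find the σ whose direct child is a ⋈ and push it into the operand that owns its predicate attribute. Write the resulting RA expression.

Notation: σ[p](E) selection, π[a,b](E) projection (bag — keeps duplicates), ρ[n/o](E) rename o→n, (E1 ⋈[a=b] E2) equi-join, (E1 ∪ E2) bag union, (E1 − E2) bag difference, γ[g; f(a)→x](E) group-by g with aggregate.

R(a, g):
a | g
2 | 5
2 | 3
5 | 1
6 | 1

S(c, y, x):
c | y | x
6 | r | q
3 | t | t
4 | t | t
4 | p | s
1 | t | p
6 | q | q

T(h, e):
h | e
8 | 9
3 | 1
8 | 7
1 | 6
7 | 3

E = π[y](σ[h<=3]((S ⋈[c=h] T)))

σ filters on h, owned by the right side.
E' = π[y]((S ⋈[c=h] σ[h<=3](T)))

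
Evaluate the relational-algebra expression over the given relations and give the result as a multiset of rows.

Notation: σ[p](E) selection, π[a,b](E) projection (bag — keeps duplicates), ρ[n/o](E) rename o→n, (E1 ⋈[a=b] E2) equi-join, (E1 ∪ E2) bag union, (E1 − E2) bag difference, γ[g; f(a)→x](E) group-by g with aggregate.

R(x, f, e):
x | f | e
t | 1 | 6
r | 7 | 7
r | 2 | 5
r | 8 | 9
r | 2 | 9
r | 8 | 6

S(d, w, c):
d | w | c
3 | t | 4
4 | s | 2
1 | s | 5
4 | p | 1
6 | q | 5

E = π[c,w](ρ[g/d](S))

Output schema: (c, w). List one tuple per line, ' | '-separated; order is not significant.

Row counts bottom-up:
  S → 5
  ρ[g/d](S) → 5
  π[c,w](ρ[g/d](S)) → 5

== RESULT ==
c | w
1 | p
2 | s
4 | t
5 | q
5 | s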